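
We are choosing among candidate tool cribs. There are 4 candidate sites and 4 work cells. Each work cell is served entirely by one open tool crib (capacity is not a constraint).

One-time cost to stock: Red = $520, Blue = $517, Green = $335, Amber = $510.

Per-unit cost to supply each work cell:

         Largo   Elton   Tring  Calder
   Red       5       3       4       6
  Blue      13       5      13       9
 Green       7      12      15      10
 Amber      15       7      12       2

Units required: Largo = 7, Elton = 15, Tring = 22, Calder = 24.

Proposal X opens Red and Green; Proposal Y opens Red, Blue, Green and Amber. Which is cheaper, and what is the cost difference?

Proposal X is cheaper by 931.

Proposal X: {Red, Green}: Largo→Red 5·7=35, Elton→Red 3·15=45, Tring→Red 4·22=88, Calder→Red 6·24=144. Service 312; fixed 855; total 1167.
Proposal Y: {Red, Blue, Green, Amber}: Largo→Red 5·7=35, Elton→Red 3·15=45, Tring→Red 4·22=88, Calder→Amber 2·24=48. Service 216; fixed 1882; total 2098.
Difference: |1167 − 2098| = 931.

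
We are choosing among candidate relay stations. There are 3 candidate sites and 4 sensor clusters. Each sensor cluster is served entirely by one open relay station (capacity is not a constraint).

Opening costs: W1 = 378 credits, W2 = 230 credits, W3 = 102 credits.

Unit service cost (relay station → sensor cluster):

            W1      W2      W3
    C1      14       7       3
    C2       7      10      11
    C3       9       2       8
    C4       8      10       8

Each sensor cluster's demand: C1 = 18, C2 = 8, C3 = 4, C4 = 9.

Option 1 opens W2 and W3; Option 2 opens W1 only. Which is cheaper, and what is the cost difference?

Option 1: {W2, W3}: C1→W3 3·18=54, C2→W2 10·8=80, C3→W2 2·4=8, C4→W3 8·9=72. Service 214; fixed 332; total 546.
Option 2: {W1}: C1→W1 14·18=252, C2→W1 7·8=56, C3→W1 9·4=36, C4→W1 8·9=72. Service 416; fixed 378; total 794.
Difference: |546 − 794| = 248.

Option 1 is cheaper by 248.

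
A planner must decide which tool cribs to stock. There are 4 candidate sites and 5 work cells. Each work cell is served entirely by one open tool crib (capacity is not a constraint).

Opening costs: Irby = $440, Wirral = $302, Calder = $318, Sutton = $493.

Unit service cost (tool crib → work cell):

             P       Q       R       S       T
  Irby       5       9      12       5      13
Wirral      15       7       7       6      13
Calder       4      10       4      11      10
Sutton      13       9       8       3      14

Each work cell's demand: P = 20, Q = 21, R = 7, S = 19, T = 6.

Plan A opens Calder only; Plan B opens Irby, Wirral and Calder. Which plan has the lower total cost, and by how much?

Plan A: {Calder}: P→Calder 4·20=80, Q→Calder 10·21=210, R→Calder 4·7=28, S→Calder 11·19=209, T→Calder 10·6=60. Service 587; fixed 318; total 905.
Plan B: {Irby, Wirral, Calder}: P→Calder 4·20=80, Q→Wirral 7·21=147, R→Calder 4·7=28, S→Irby 5·19=95, T→Calder 10·6=60. Service 410; fixed 1060; total 1470.
Difference: |905 − 1470| = 565.

Plan A is cheaper by 565.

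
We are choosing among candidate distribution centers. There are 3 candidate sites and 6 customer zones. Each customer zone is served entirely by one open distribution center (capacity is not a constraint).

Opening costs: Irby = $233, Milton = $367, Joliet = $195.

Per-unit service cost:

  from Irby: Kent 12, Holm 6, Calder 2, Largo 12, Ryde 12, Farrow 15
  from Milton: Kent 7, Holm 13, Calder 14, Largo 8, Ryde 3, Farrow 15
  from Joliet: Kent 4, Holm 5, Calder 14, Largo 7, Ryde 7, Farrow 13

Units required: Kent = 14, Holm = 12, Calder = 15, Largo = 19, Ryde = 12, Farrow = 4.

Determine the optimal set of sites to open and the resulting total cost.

For any fixed open set, each customer zone goes to its cheapest open site; total = fixed + service.
{Joliet}: Kent→Joliet 4·14=56, Holm→Joliet 5·12=60, Calder→Joliet 14·15=210, Largo→Joliet 7·19=133, Ryde→Joliet 7·12=84, Farrow→Joliet 13·4=52. Service 595; fixed 195; total 790.
{Irby, Joliet}: Kent→Joliet 4·14=56, Holm→Joliet 5·12=60, Calder→Irby 2·15=30, Largo→Joliet 7·19=133, Ryde→Joliet 7·12=84, Farrow→Joliet 13·4=52. Service 415; fixed 428; total 843.
{Irby}: Kent→Irby 12·14=168, Holm→Irby 6·12=72, Calder→Irby 2·15=30, Largo→Irby 12·19=228, Ryde→Irby 12·12=144, Farrow→Irby 15·4=60. Service 702; fixed 233; total 935.
{Irby, Milton, Joliet}: Kent→Joliet 4·14=56, Holm→Joliet 5·12=60, Calder→Irby 2·15=30, Largo→Joliet 7·19=133, Ryde→Milton 3·12=36, Farrow→Joliet 13·4=52. Service 367; fixed 795; total 1162.
No other subset beats 790.

Open Joliet only; minimum total cost 790.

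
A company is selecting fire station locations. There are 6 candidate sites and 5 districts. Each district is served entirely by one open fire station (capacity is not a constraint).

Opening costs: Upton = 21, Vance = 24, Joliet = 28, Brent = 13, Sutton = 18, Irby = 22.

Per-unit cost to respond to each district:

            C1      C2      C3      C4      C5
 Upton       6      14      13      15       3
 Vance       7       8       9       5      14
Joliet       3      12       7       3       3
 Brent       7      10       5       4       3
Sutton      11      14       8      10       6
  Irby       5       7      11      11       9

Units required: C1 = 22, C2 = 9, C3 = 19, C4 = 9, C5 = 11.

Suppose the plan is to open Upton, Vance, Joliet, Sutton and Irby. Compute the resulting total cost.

Each district is assigned to its cheapest site among the open ones.
{Upton, Vance, Joliet, Sutton, Irby}: C1→Joliet 3·22=66, C2→Irby 7·9=63, C3→Joliet 7·19=133, C4→Joliet 3·9=27, C5→Upton 3·11=33. Service 322; fixed 113; total 435.

Total cost: 435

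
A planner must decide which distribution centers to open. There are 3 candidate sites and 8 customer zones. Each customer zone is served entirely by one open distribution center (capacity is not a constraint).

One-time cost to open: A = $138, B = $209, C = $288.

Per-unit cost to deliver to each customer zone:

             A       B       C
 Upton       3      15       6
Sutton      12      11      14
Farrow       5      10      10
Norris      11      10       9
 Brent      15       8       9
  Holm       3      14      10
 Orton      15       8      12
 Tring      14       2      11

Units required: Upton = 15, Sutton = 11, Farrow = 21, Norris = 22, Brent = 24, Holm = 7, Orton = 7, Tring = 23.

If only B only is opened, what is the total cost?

Total cost: 1377

Each customer zone is assigned to its cheapest site among the open ones.
{B}: Upton→B 15·15=225, Sutton→B 11·11=121, Farrow→B 10·21=210, Norris→B 10·22=220, Brent→B 8·24=192, Holm→B 14·7=98, Orton→B 8·7=56, Tring→B 2·23=46. Service 1168; fixed 209; total 1377.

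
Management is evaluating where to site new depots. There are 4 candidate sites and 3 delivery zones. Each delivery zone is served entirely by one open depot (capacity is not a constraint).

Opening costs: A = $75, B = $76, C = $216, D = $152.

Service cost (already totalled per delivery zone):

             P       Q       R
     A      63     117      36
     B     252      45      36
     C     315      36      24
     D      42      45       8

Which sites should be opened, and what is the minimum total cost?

For any fixed open set, each delivery zone goes to its cheapest open site; total = fixed + service.
{D}: P→D 42, Q→D 45, R→D 8. Service 95; fixed 152; total 247.
{A}: service 216 + fixed 75 = 291
{A, B}: service 144 + fixed 151 = 295
{A, B, C, D}: P→D 42, Q→C 36, R→D 8. Service 86; fixed 519; total 605.
No other subset beats 247.

Open D only; minimum total cost 247.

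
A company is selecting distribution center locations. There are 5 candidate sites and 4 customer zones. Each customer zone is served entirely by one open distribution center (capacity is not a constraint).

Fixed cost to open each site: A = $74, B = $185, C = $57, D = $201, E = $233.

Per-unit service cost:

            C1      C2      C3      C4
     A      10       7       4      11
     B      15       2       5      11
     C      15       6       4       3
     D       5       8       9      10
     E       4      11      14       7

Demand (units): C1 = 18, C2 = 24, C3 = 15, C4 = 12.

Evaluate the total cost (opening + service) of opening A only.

Total cost: 614

Each customer zone is assigned to its cheapest site among the open ones.
{A}: C1→A 10·18=180, C2→A 7·24=168, C3→A 4·15=60, C4→A 11·12=132. Service 540; fixed 74; total 614.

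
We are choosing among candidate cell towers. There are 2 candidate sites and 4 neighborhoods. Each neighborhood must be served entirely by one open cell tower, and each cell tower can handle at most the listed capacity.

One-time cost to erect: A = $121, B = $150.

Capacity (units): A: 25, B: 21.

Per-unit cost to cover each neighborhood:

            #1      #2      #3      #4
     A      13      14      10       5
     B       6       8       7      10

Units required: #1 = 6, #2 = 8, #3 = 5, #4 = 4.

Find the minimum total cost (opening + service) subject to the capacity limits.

Open {A}: #1→A 13·6=78, #2→A 14·8=112, #3→A 10·5=50, #4→A 5·4=20.
Loads: A carries 23/25. Service 260; fixed 121; total 381.
Next best feasible plan costs 426.

Minimum total cost: 381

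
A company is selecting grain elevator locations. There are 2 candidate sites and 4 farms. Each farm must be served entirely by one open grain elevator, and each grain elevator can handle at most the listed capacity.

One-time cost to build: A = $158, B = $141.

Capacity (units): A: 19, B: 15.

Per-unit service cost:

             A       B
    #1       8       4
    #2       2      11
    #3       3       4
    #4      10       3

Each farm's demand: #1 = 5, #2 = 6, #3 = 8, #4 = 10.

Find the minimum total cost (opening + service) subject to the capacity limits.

Open {A, B}: #1→B 4·5=20, #2→A 2·6=12, #3→A 3·8=24, #4→B 3·10=30.
Loads: A carries 14/19, B carries 15/15. Service 86; fixed 299; total 385.
Next best feasible plan costs 405.

Minimum total cost: 385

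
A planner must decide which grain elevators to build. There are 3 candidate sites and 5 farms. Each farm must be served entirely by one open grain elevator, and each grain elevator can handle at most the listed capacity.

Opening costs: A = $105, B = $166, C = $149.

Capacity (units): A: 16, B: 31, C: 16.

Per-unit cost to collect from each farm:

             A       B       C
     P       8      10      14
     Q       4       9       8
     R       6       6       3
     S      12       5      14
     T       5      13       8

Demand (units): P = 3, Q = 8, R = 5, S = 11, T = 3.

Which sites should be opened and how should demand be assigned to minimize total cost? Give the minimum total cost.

Minimum total cost: 392

Open {B}: P→B 10·3=30, Q→B 9·8=72, R→B 6·5=30, S→B 5·11=55, T→B 13·3=39.
Loads: B carries 30/31. Service 226; fixed 166; total 392.
Next best feasible plan costs 427.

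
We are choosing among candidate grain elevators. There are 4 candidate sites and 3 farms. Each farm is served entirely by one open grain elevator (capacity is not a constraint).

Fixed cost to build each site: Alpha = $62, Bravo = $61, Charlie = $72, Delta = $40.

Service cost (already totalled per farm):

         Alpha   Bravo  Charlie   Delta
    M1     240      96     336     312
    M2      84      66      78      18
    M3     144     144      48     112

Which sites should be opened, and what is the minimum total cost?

Open Bravo and Delta; minimum total cost 327.

For any fixed open set, each farm goes to its cheapest open site; total = fixed + service.
{Bravo, Delta}: M1→Bravo 96, M2→Delta 18, M3→Delta 112. Service 226; fixed 101; total 327.
{Bravo, Charlie, Delta}: service 162 + fixed 173 = 335
{Bravo, Charlie}: M1→Bravo 96, M2→Bravo 66, M3→Charlie 48. Service 210; fixed 133; total 343.
{Alpha, Bravo, Charlie, Delta}: M1→Bravo 96, M2→Delta 18, M3→Charlie 48. Service 162; fixed 235; total 397.
(All 15 nonempty subsets were checked; Bravo and Delta is lowest.)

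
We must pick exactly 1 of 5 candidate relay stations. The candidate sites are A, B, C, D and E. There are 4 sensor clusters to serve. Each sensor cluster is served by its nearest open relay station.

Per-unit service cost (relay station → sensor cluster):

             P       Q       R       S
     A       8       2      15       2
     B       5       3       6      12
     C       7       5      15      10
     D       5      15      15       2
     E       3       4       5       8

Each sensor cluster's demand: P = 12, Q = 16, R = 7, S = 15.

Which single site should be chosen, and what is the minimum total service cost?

Choose E only; total service cost 255.

With exactly 1 open, each sensor cluster uses its cheapest among the chosen.
{E}: P→E 3·12=36, Q→E 4·16=64, R→E 5·7=35, S→E 8·15=120. Service cost 255.
{A}: service cost 263
{B}: service cost 330
Among all 5 size-1 choices, {E} is lowest.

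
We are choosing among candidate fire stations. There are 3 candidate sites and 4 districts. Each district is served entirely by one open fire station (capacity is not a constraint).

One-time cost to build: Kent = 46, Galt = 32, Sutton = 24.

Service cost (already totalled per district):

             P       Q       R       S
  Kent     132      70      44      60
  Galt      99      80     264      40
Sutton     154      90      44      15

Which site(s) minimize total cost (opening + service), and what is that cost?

Open Galt and Sutton; minimum total cost 294.

For any fixed open set, each district goes to its cheapest open site; total = fixed + service.
{Galt, Sutton}: P→Galt 99, Q→Galt 80, R→Sutton 44, S→Sutton 15. Service 238; fixed 56; total 294.
{Sutton}: P→Sutton 154, Q→Sutton 90, R→Sutton 44, S→Sutton 15. Service 303; fixed 24; total 327.
{Kent, Galt, Sutton}: service 228 + fixed 102 = 330
No other subset beats 294.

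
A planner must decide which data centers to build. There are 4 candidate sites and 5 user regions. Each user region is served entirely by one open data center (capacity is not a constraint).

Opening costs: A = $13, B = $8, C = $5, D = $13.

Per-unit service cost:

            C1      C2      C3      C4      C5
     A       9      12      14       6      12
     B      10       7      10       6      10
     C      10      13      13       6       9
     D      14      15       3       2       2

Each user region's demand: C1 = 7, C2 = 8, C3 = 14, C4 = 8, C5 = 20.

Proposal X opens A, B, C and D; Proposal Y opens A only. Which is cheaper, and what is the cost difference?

Proposal X: {A, B, C, D}: C1→A 9·7=63, C2→B 7·8=56, C3→D 3·14=42, C4→D 2·8=16, C5→D 2·20=40. Service 217; fixed 39; total 256.
Proposal Y: {A}: C1→A 9·7=63, C2→A 12·8=96, C3→A 14·14=196, C4→A 6·8=48, C5→A 12·20=240. Service 643; fixed 13; total 656.
Difference: |256 − 656| = 400.

Proposal X is cheaper by 400.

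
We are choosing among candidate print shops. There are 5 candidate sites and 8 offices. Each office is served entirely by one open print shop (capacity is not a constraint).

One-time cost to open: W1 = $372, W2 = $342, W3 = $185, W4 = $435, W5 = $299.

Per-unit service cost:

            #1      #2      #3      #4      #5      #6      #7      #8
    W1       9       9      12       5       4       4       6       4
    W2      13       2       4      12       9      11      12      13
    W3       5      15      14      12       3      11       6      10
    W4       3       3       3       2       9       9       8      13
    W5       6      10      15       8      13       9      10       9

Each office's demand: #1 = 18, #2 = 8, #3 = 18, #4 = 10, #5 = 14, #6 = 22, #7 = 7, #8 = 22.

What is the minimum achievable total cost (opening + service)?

Minimum total cost: 1146

For any fixed open set, each office goes to its cheapest open site; total = fixed + service.
{W1}: #1→W1 9·18=162, #2→W1 9·8=72, #3→W1 12·18=216, #4→W1 5·10=50, #5→W1 4·14=56, #6→W1 4·22=88, #7→W1 6·7=42, #8→W1 4·22=88. Service 774; fixed 372; total 1146.
{W1, W4}: #1→W4 3·18=54, #2→W4 3·8=24, #3→W4 3·18=54, #4→W4 2·10=20, #5→W1 4·14=56, #6→W1 4·22=88, #7→W1 6·7=42, #8→W1 4·22=88. Service 426; fixed 807; total 1233.
{W1, W3}: #1→W3 5·18=90, #2→W1 9·8=72, #3→W1 12·18=216, #4→W1 5·10=50, #5→W3 3·14=42, #6→W1 4·22=88, #7→W1 6·7=42, #8→W1 4·22=88. Service 688; fixed 557; total 1245.
{W1, W2, W3, W4, W5}: service 404 + fixed 1633 = 2037
No other subset beats 1146.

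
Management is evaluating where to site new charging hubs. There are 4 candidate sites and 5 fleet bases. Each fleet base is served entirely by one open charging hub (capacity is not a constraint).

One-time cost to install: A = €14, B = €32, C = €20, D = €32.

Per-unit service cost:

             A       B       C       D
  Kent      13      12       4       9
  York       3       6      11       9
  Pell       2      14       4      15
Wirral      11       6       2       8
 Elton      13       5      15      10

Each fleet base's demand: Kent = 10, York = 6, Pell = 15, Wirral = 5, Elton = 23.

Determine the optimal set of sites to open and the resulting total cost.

For any fixed open set, each fleet base goes to its cheapest open site; total = fixed + service.
{A, B, C}: Kent→C 4·10=40, York→A 3·6=18, Pell→A 2·15=30, Wirral→C 2·5=10, Elton→B 5·23=115. Service 213; fixed 66; total 279.
{A, B, C, D}: Kent→C 4·10=40, York→A 3·6=18, Pell→A 2·15=30, Wirral→C 2·5=10, Elton→B 5·23=115. Service 213; fixed 98; total 311.
{B, C}: service 261 + fixed 52 = 313
{A}: service 532 + fixed 14 = 546
(All 15 nonempty subsets were checked; A, B and C is lowest.)

Open A, B and C; minimum total cost 279.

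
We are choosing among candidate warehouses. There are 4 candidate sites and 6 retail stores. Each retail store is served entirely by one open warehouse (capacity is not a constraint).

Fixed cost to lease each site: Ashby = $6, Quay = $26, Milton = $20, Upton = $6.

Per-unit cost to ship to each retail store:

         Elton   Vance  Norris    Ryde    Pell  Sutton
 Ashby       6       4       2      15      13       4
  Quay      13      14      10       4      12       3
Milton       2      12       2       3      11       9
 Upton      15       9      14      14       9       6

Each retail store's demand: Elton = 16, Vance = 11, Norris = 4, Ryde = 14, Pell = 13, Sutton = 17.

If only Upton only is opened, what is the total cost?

Each retail store is assigned to its cheapest site among the open ones.
{Upton}: Elton→Upton 15·16=240, Vance→Upton 9·11=99, Norris→Upton 14·4=56, Ryde→Upton 14·14=196, Pell→Upton 9·13=117, Sutton→Upton 6·17=102. Service 810; fixed 6; total 816.

Total cost: 816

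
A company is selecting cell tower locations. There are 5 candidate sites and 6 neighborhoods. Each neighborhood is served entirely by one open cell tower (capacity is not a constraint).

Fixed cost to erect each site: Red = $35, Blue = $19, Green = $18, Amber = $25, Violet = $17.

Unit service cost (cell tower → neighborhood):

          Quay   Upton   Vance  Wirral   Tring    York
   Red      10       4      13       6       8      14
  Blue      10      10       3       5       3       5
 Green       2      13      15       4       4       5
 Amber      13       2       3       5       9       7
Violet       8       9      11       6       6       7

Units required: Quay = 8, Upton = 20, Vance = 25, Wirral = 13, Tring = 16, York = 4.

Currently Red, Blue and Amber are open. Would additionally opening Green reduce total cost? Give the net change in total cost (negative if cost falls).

Yes — net change −59 (cost falls by 59).

Current service cost with {Red, Blue, Amber}: 328.
Adding Green: each neighborhood re-picks its cheapest; new service cost 251, saving 77.
Extra fixed cost: 18. Net change = 18 − 77 = -59.
(Totals: 407 → 348.)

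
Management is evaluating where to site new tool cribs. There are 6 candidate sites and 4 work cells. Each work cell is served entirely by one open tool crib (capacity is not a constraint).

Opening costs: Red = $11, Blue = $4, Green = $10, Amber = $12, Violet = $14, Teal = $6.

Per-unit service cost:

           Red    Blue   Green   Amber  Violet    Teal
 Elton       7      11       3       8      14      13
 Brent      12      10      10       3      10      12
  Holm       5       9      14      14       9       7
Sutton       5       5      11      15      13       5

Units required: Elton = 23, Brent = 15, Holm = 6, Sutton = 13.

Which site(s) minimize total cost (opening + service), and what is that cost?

For any fixed open set, each work cell goes to its cheapest open site; total = fixed + service.
{Red, Green, Amber}: Elton→Green 3·23=69, Brent→Amber 3·15=45, Holm→Red 5·6=30, Sutton→Red 5·13=65. Service 209; fixed 33; total 242.
{Red, Blue, Green, Amber}: service 209 + fixed 37 = 246
{Red, Green, Amber, Teal}: Elton→Green 3·23=69, Brent→Amber 3·15=45, Holm→Red 5·6=30, Sutton→Red 5·13=65. Service 209; fixed 39; total 248.
{Red, Blue, Green, Amber, Violet, Teal}: Elton→Green 3·23=69, Brent→Amber 3·15=45, Holm→Red 5·6=30, Sutton→Red 5·13=65. Service 209; fixed 57; total 266.
No other subset beats 242.

Open Red, Green and Amber; minimum total cost 242.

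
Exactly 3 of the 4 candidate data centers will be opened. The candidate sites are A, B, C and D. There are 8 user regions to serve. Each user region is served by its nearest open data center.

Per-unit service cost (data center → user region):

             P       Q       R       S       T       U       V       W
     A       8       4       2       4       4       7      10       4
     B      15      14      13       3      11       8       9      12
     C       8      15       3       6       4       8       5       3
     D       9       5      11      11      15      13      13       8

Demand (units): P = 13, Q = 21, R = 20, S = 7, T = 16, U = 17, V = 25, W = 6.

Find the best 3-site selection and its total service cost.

With exactly 3 open, each user region uses its cheapest among the chosen.
{A, B, C}: P→A 8·13=104, Q→A 4·21=84, R→A 2·20=40, S→B 3·7=21, T→A 4·16=64, U→A 7·17=119, V→C 5·25=125, W→C 3·6=18. Service cost 575.
{A, C, D}: service cost 582
{B, C, D}: service cost 633
Among all 4 size-3 choices, {A, B, C} is lowest.

Choose A, B and C; total service cost 575.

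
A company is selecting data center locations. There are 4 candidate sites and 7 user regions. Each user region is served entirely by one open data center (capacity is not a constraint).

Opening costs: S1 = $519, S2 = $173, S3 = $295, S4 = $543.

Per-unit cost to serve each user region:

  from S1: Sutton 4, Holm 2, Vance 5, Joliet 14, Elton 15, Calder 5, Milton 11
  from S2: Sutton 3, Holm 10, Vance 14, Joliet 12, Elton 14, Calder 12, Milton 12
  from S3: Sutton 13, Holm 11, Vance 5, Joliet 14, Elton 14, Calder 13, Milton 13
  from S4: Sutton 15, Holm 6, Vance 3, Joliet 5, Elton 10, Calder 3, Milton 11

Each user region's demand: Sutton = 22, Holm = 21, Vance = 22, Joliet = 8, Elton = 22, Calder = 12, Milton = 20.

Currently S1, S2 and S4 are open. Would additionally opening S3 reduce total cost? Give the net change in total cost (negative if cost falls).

Current service cost with {S1, S2, S4}: 690.
Adding S3: each user region re-picks its cheapest; new service cost 690, saving 0.
Extra fixed cost: 295. Net change = 295 − 0 = 295.
(Totals: 1925 → 2220.)

No — net change +295 (cost rises by 295).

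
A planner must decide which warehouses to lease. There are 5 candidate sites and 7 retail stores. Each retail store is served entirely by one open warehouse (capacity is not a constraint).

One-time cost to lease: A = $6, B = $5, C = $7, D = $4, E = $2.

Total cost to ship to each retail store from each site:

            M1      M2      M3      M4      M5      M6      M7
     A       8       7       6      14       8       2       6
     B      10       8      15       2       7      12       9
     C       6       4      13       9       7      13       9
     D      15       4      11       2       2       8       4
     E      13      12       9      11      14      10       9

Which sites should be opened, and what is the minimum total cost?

For any fixed open set, each retail store goes to its cheapest open site; total = fixed + service.
{A, D}: M1→A 8, M2→D 4, M3→A 6, M4→D 2, M5→D 2, M6→A 2, M7→D 4. Service 28; fixed 10; total 38.
{A, D, E}: M1→A 8, M2→D 4, M3→A 6, M4→D 2, M5→D 2, M6→A 2, M7→D 4. Service 28; fixed 12; total 40.
{A, B, D}: M1→A 8, M2→D 4, M3→A 6, M4→B 2, M5→D 2, M6→A 2, M7→D 4. Service 28; fixed 15; total 43.
{A, B, C, D, E}: service 26 + fixed 24 = 50
No other subset beats 38.

Open A and D; minimum total cost 38.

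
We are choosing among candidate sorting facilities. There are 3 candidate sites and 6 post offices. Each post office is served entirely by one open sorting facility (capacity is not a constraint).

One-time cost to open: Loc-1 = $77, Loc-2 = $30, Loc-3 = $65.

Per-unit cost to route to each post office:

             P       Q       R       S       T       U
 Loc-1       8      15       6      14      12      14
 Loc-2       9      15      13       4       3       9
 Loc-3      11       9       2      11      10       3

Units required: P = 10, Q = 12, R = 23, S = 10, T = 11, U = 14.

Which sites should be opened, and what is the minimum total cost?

For any fixed open set, each post office goes to its cheapest open site; total = fixed + service.
{Loc-2, Loc-3}: P→Loc-2 9·10=90, Q→Loc-3 9·12=108, R→Loc-3 2·23=46, S→Loc-2 4·10=40, T→Loc-2 3·11=33, U→Loc-3 3·14=42. Service 359; fixed 95; total 454.
{Loc-1, Loc-2, Loc-3}: P→Loc-1 8·10=80, Q→Loc-3 9·12=108, R→Loc-3 2·23=46, S→Loc-2 4·10=40, T→Loc-2 3·11=33, U→Loc-3 3·14=42. Service 349; fixed 172; total 521.
{Loc-3}: service 526 + fixed 65 = 591
{Loc-2}: service 768 + fixed 30 = 798
No other subset beats 454.

Open Loc-2 and Loc-3; minimum total cost 454.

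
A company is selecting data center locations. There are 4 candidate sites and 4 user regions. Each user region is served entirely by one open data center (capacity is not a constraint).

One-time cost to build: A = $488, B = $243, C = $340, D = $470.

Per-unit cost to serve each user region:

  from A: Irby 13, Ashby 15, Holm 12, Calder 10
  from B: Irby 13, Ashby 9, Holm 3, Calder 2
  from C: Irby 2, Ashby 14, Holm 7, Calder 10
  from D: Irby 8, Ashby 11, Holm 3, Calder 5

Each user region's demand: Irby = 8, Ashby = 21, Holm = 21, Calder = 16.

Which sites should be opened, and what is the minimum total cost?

For any fixed open set, each user region goes to its cheapest open site; total = fixed + service.
{B}: Irby→B 13·8=104, Ashby→B 9·21=189, Holm→B 3·21=63, Calder→B 2·16=32. Service 388; fixed 243; total 631.
{B, C}: service 300 + fixed 583 = 883
{D}: service 438 + fixed 470 = 908
{A, B, C, D}: Irby→C 2·8=16, Ashby→B 9·21=189, Holm→B 3·21=63, Calder→B 2·16=32. Service 300; fixed 1541; total 1841.
No other subset beats 631.

Open B only; minimum total cost 631.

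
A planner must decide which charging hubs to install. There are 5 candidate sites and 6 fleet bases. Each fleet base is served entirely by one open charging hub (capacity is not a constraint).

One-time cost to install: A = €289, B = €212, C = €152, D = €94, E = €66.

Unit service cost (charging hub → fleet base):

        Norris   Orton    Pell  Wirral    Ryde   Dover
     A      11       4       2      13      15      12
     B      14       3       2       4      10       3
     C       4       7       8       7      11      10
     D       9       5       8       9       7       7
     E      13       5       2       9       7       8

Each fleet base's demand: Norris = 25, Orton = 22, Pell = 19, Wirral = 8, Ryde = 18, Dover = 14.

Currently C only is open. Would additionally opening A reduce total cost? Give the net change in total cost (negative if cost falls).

No — net change +109 (cost rises by 109).

Current service cost with {C}: 800.
Adding A: each fleet base re-picks its cheapest; new service cost 620, saving 180.
Extra fixed cost: 289. Net change = 289 − 180 = 109.
(Totals: 952 → 1061.)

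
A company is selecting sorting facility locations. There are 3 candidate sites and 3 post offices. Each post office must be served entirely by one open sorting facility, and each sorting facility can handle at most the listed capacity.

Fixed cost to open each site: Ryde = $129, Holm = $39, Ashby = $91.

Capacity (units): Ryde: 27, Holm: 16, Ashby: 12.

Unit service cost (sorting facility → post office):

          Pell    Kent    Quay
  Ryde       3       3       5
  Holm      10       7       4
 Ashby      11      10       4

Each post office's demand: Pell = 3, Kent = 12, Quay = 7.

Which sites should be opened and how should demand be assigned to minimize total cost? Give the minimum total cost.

Minimum total cost: 209

Open {Ryde}: Pell→Ryde 3·3=9, Kent→Ryde 3·12=36, Quay→Ryde 5·7=35.
Loads: Ryde carries 22/27. Service 80; fixed 129; total 209.
Next best feasible plan costs 241.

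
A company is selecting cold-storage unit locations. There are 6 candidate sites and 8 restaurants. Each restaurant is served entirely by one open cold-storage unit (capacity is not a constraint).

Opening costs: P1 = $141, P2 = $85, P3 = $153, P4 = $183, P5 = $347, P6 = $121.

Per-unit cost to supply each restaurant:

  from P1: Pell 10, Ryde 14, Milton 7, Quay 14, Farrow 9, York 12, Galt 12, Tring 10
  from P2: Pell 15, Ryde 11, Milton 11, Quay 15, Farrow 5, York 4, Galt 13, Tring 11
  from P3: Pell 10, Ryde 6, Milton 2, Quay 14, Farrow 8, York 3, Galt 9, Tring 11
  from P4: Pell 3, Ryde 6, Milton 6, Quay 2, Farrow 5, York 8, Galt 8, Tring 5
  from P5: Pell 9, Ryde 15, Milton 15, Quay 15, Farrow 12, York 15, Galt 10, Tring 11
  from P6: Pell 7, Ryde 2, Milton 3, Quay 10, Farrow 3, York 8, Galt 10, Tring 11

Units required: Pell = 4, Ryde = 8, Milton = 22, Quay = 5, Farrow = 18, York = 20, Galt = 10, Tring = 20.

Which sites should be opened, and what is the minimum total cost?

Open P3 and P4; minimum total cost 780.

For any fixed open set, each restaurant goes to its cheapest open site; total = fixed + service.
{P3, P4}: Pell→P4 3·4=12, Ryde→P3 6·8=48, Milton→P3 2·22=44, Quay→P4 2·5=10, Farrow→P4 5·18=90, York→P3 3·20=60, Galt→P4 8·10=80, Tring→P4 5·20=100. Service 444; fixed 336; total 780.
{P4, P6}: service 498 + fixed 304 = 802
{P2, P4, P6}: service 418 + fixed 389 = 807
{P1, P2, P3, P4, P5, P6}: service 376 + fixed 1030 = 1406
No other subset beats 780.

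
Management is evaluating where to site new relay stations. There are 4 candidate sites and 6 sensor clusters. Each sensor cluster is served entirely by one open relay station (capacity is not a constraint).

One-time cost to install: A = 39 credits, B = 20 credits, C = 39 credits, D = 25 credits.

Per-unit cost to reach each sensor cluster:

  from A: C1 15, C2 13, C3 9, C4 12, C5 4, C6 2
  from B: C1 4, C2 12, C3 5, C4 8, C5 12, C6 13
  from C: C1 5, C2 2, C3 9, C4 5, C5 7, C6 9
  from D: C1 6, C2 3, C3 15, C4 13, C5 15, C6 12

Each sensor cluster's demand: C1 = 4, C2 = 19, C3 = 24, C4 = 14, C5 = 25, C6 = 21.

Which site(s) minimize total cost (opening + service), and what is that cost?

Open A, B and C; minimum total cost 484.

For any fixed open set, each sensor cluster goes to its cheapest open site; total = fixed + service.
{A, B, C}: C1→B 4·4=16, C2→C 2·19=38, C3→B 5·24=120, C4→C 5·14=70, C5→A 4·25=100, C6→A 2·21=42. Service 386; fixed 98; total 484.
{A, B, C, D}: service 386 + fixed 123 = 509
{A, B, D}: service 447 + fixed 84 = 531
{B}: C1→B 4·4=16, C2→B 12·19=228, C3→B 5·24=120, C4→B 8·14=112, C5→B 12·25=300, C6→B 13·21=273. Service 1049; fixed 20; total 1069.
No other subset beats 484.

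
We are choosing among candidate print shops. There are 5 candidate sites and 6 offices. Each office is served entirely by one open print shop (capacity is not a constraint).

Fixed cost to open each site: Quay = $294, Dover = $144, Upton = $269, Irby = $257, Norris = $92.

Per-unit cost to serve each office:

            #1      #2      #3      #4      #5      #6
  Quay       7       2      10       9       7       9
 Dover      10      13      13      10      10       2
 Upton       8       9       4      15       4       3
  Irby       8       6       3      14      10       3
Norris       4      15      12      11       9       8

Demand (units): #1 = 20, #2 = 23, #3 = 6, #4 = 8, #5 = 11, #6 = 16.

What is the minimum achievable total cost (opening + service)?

For any fixed open set, each office goes to its cheapest open site; total = fixed + service.
{Irby, Norris}: #1→Norris 4·20=80, #2→Irby 6·23=138, #3→Irby 3·6=18, #4→Norris 11·8=88, #5→Norris 9·11=99, #6→Irby 3·16=48. Service 471; fixed 349; total 820.
{Quay}: service 539 + fixed 294 = 833
{Irby}: #1→Irby 8·20=160, #2→Irby 6·23=138, #3→Irby 3·6=18, #4→Irby 14·8=112, #5→Irby 10·11=110, #6→Irby 3·16=48. Service 586; fixed 257; total 843.
{Quay, Dover, Upton, Irby, Norris}: service 292 + fixed 1056 = 1348
No other subset beats 820.

Minimum total cost: 820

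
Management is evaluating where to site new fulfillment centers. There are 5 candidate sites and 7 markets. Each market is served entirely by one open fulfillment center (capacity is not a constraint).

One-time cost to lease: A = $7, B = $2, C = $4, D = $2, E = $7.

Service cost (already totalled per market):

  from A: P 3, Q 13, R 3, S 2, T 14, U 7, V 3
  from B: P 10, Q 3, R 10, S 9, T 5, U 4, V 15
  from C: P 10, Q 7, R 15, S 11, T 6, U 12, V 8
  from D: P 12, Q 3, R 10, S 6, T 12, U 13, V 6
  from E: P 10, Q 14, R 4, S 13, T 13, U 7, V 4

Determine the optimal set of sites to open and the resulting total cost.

For any fixed open set, each market goes to its cheapest open site; total = fixed + service.
{A, B}: P→A 3, Q→B 3, R→A 3, S→A 2, T→B 5, U→B 4, V→A 3. Service 23; fixed 9; total 32.
{A, B, D}: service 23 + fixed 11 = 34
{A, B, C}: P→A 3, Q→B 3, R→A 3, S→A 2, T→B 5, U→B 4, V→A 3. Service 23; fixed 13; total 36.
{A, B, C, D, E}: service 23 + fixed 22 = 45
No other subset beats 32.

Open A and B; minimum total cost 32.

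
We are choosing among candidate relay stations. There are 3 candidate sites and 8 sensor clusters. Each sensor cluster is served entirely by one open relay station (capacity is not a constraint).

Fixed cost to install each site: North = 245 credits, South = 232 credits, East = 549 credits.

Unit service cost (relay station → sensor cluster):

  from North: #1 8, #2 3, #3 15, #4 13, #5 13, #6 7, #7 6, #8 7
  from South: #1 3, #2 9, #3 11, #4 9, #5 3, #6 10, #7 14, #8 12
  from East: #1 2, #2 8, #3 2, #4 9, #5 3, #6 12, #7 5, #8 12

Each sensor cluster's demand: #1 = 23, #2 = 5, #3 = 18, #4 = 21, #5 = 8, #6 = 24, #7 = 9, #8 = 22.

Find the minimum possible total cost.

Minimum total cost: 1348

For any fixed open set, each sensor cluster goes to its cheapest open site; total = fixed + service.
{North, South}: #1→South 3·23=69, #2→North 3·5=15, #3→South 11·18=198, #4→South 9·21=189, #5→South 3·8=24, #6→North 7·24=168, #7→North 6·9=54, #8→North 7·22=154. Service 871; fixed 477; total 1348.
{South}: service 1155 + fixed 232 = 1387
{North}: service 1222 + fixed 245 = 1467
{North, South, East}: service 677 + fixed 1026 = 1703
No other subset beats 1348.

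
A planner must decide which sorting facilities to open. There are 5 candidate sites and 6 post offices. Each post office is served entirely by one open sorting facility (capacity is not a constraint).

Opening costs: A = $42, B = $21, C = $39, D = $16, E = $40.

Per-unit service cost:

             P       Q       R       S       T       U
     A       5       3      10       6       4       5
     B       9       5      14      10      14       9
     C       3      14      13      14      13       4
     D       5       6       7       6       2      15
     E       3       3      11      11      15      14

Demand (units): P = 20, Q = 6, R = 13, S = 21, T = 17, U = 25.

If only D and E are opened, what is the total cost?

Each post office is assigned to its cheapest site among the open ones.
{D, E}: P→E 3·20=60, Q→E 3·6=18, R→D 7·13=91, S→D 6·21=126, T→D 2·17=34, U→E 14·25=350. Service 679; fixed 56; total 735.

Total cost: 735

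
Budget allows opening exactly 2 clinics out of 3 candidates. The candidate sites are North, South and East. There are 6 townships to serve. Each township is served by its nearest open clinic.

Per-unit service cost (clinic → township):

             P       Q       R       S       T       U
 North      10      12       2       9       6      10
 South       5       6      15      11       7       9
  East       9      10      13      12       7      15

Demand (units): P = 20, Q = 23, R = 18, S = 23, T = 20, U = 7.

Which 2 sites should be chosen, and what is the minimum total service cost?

With exactly 2 open, each township uses its cheapest among the chosen.
{North, South}: P→South 5·20=100, Q→South 6·23=138, R→North 2·18=36, S→North 9·23=207, T→North 6·20=120, U→South 9·7=63. Service cost 664.
{North, East}: service cost 843
{South, East}: service cost 928
Among all 3 size-2 choices, {North, South} is lowest.

Choose North and South; total service cost 664.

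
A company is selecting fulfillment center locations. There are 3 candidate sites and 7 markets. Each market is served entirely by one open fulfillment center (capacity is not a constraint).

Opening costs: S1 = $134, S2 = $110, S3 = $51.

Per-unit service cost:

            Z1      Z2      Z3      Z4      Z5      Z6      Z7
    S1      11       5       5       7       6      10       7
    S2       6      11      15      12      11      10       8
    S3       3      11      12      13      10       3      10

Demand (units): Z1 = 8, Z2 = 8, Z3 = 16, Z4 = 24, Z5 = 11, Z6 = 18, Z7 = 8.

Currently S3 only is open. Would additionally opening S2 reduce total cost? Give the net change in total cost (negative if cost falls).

No — net change +70 (cost rises by 70).

Current service cost with {S3}: 860.
Adding S2: each market re-picks its cheapest; new service cost 820, saving 40.
Extra fixed cost: 110. Net change = 110 − 40 = 70.
(Totals: 911 → 981.)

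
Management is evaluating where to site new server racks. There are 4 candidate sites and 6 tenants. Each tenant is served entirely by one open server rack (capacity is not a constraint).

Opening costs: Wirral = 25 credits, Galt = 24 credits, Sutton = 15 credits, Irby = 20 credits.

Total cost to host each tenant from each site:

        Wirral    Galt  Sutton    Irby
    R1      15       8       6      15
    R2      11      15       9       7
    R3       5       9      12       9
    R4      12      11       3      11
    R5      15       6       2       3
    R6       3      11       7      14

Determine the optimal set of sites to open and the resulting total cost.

Open Sutton only; minimum total cost 54.

For any fixed open set, each tenant goes to its cheapest open site; total = fixed + service.
{Sutton}: R1→Sutton 6, R2→Sutton 9, R3→Sutton 12, R4→Sutton 3, R5→Sutton 2, R6→Sutton 7. Service 39; fixed 15; total 54.
{Wirral, Sutton}: service 28 + fixed 40 = 68
{Sutton, Irby}: service 34 + fixed 35 = 69
{Wirral, Galt, Sutton, Irby}: service 26 + fixed 84 = 110
No other subset beats 54.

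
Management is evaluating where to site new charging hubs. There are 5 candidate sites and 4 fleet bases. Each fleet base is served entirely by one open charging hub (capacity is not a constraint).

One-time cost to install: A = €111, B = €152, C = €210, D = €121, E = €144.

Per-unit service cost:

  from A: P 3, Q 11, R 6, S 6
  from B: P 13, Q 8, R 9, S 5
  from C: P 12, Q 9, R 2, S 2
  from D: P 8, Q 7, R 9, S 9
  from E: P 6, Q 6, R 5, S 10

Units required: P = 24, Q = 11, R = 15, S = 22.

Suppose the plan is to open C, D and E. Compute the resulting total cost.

Each fleet base is assigned to its cheapest site among the open ones.
{C, D, E}: P→E 6·24=144, Q→E 6·11=66, R→C 2·15=30, S→C 2·22=44. Service 284; fixed 475; total 759.

Total cost: 759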